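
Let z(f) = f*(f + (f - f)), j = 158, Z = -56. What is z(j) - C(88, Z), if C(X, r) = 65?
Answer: 24899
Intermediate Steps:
z(f) = f² (z(f) = f*(f + 0) = f*f = f²)
z(j) - C(88, Z) = 158² - 1*65 = 24964 - 65 = 24899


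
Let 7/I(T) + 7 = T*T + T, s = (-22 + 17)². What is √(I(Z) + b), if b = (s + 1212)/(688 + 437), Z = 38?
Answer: √21622910/4425 ≈ 1.0509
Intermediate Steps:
s = 25 (s = (-5)² = 25)
b = 1237/1125 (b = (25 + 1212)/(688 + 437) = 1237/1125 ≈ 1.0996)
I(T) = 7/(-7 + T + T²) (I(T) = 7/(-7 + (T*T + T)) = 7/(-7 + (T² + T)) = 7/(-7 + (T + T²)) = 7/(-7 + T + T²))
√(I(Z) + b) = √(7/(-7 + 38 + 38²) + 1237/1125) = √(7/(-7 + 38 + 1444) + 1237/1125) = √(7/1475 + 1237/1125) = √(73298/66375) = √21622910/4425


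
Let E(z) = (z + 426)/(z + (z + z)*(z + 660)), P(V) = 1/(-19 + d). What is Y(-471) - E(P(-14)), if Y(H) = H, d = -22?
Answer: -3541832/7737 ≈ -457.78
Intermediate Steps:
P(V) = -1/41 (P(V) = 1/(-19 - 22) = 1/(-41) = -1/41)
E(z) = (426 + z)/(z + 2*z*(660 + z)) (E(z) = (426 + z)/(z + (2*z)*(660 + z)) = (426 + z)/(z + 2*z*(660 + z)))
Y(-471) - E(P(-14)) = -471 - (426 - 1/41)/((-1/41)*(1321 + 2*(-1/41))) = -471 - (-41)*17465/((1321 - 2/41)*41) = -471 - (-41)*17465/(54159/41*41) = -471 - (-41)*41*17465/(54159*41) = -471 - 1*(-102295/7737) = -471 + 102295/7737 = -3541832/7737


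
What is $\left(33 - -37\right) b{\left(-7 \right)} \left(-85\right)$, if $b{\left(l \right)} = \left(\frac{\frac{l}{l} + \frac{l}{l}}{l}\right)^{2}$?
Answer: $- \frac{3400}{7} \approx -485.71$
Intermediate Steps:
$b{\left(l \right)} = \frac{4}{l^{2}}$ ($b{\left(l \right)} = \left(\frac{1 + 1}{l}\right)^{2} = \left(\frac{2}{l}\right)^{2} = \frac{4}{l^{2}}$)
$\left(33 - -37\right) b{\left(-7 \right)} \left(-85\right) = \left(33 - -37\right) \frac{4}{49} \left(-85\right) = \left(33 + 37\right) 4 \cdot \frac{1}{49} \left(-85\right) = 70 \cdot \frac{4}{49} \left(-85\right) = \frac{40}{7} \left(-85\right) = - \frac{3400}{7}$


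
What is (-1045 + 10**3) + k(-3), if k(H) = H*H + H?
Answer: -39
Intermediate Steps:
k(H) = H + H**2 (k(H) = H**2 + H = H + H**2)
(-1045 + 10**3) + k(-3) = (-1045 + 10**3) - 3*(1 - 3) = (-1045 + 1000) - 3*(-2) = -45 + 6 = -39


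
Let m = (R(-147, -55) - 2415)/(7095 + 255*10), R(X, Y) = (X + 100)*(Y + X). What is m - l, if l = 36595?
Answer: -352951696/9645 ≈ -36594.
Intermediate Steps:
R(X, Y) = (100 + X)*(X + Y)
m = 7079/9645 (m = (((-147)² + 100*(-147) + 100*(-55) - 147*(-55)) - 2415)/(7095 + 255*10) = ((21609 - 14700 - 5500 + 8085) - 2415)/(7095 + 2550) = (9494 - 2415)/9645 = 7079*(1/9645) = 7079/9645 ≈ 0.73396)
m - l = 7079/9645 - 1*36595 = 7079/9645 - 36595 = -352951696/9645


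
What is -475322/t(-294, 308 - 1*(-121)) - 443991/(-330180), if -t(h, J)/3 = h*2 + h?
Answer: -25961169629/145609380 ≈ -178.29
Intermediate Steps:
t(h, J) = -9*h (t(h, J) = -3*(h*2 + h) = -3*(2*h + h) = -9*h)
-475322/t(-294, 308 - 1*(-121)) - 443991/(-330180) = -475322/((-9*(-294))) - 443991/(-330180) = -475322/2646 - 443991*(-1/330180) = -475322*1/2646 + 147997/110060 = -237661/1323 + 147997/110060 = -25961169629/145609380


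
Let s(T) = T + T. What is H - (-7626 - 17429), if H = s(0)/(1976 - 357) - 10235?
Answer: 14820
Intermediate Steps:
s(T) = 2*T
H = -10235 (H = (2*0)/(1976 - 357) - 10235 = 0/1619 - 10235 = (1/1619)*0 - 10235 = 0 - 10235 = -10235)
H - (-7626 - 17429) = -10235 - (-7626 - 17429) = -10235 - 1*(-25055) = -10235 + 25055 = 14820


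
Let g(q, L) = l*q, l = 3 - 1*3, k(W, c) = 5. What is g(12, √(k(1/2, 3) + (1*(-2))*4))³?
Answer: 0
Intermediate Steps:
l = 0 (l = 3 - 3 = 0)
g(q, L) = 0 (g(q, L) = 0*q = 0)
g(12, √(k(1/2, 3) + (1*(-2))*4))³ = 0³ = 0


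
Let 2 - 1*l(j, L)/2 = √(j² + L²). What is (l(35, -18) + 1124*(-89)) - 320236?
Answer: -420268 - 2*√1549 ≈ -4.2035e+5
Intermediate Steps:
l(j, L) = 4 - 2*√(L² + j²) (l(j, L) = 4 - 2*√(j² + L²) = 4 - 2*√(L² + j²))
(l(35, -18) + 1124*(-89)) - 320236 = ((4 - 2*√((-18)² + 35²)) + 1124*(-89)) - 320236 = ((4 - 2*√(324 + 1225)) - 100036) - 320236 = ((4 - 2*√1549) - 100036) - 320236 = (-100032 - 2*√1549) - 320236 = -420268 - 2*√1549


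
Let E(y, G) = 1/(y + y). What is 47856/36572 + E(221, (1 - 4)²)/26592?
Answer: 140620845239/107463749952 ≈ 1.3085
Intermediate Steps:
E(y, G) = 1/(2*y)
47856/36572 + E(221, (1 - 4)²)/26592 = 47856/36572 + ((½)/221)/26592 = 47856*(1/36572) + ((½)*(1/221))*(1/26592) = 11964/9143 + (1/442)*(1/26592) = 11964/9143 + 1/11753664 = 140620845239/107463749952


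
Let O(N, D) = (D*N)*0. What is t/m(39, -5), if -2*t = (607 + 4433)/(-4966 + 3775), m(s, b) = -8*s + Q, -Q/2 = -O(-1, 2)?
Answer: -35/5161 ≈ -0.0067816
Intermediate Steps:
O(N, D) = 0
Q = 0 (Q = -(-2)*0 = -2*0 = 0)
m(s, b) = -8*s (m(s, b) = -8*s + 0 = -8*s)
t = 840/397 (t = -(607 + 4433)/(2*(-4966 + 3775)) = -2520/(-1191) = -2520*(-1)/1191 = -½*(-1680/397) = 840/397 ≈ 2.1159)
t/m(39, -5) = 840/(397*((-8*39))) = (840/397)/(-312) = (840/397)*(-1/312) = -35/5161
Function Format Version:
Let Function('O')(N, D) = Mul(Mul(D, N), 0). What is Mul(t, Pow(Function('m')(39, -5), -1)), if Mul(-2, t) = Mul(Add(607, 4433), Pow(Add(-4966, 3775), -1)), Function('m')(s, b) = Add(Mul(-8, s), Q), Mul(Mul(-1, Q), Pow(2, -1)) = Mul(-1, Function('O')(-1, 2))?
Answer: Rational(-35, 5161) ≈ -0.0067816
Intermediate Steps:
Function('O')(N, D) = 0
Q = 0 (Q = Mul(-2, Mul(-1, 0)) = Mul(-2, 0) = 0)
Function('m')(s, b) = Mul(-8, s) (Function('m')(s, b) = Add(Mul(-8, s), 0) = Mul(-8, s))
t = Rational(840, 397) (t = Mul(Rational(-1, 2), Mul(Add(607, 4433), Pow(Add(-4966, 3775), -1))) = Mul(Rational(-1, 2), Mul(5040, Pow(-1191, -1))) = Mul(Rational(-1, 2), Mul(5040, Rational(-1, 1191))) = Mul(Rational(-1, 2), Rational(-1680, 397)) = Rational(840, 397) ≈ 2.1159)
Mul(t, Pow(Function('m')(39, -5), -1)) = Mul(Rational(840, 397), Pow(Mul(-8, 39), -1)) = Mul(Rational(840, 397), Pow(-312, -1)) = Mul(Rational(840, 397), Rational(-1, 312)) = Rational(-35, 5161)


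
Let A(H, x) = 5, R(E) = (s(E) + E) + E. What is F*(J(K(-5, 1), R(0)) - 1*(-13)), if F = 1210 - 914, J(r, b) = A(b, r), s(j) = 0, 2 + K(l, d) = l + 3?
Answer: 5328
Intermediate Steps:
K(l, d) = 1 + l (K(l, d) = -2 + (l + 3) = -2 + (3 + l) = 1 + l)
R(E) = 2*E (R(E) = (0 + E) + E = E + E = 2*E)
J(r, b) = 5
F = 296
F*(J(K(-5, 1), R(0)) - 1*(-13)) = 296*(5 - 1*(-13)) = 296*(5 + 13) = 296*18 = 5328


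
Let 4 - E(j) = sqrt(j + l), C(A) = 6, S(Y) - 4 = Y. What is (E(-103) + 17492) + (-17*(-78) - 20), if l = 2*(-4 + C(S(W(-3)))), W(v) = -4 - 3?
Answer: 18802 - 3*I*sqrt(11) ≈ 18802.0 - 9.9499*I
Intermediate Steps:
W(v) = -7
S(Y) = 4 + Y
l = 4 (l = 2*(-4 + 6) = 2*2 = 4)
E(j) = 4 - sqrt(4 + j) (E(j) = 4 - sqrt(j + 4) = 4 - sqrt(4 + j))
(E(-103) + 17492) + (-17*(-78) - 20) = ((4 - sqrt(4 - 103)) + 17492) + (-17*(-78) - 20) = ((4 - sqrt(-99)) + 17492) + (1326 - 20) = ((4 - 3*I*sqrt(11)) + 17492) + 1306 = (17496 - 3*I*sqrt(11)) + 1306 = 18802 - 3*I*sqrt(11)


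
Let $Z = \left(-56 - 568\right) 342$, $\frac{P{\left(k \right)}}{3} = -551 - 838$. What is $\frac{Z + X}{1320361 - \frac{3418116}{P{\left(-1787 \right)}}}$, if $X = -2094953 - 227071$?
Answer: $- \frac{3521715048}{1835120801} \approx -1.9191$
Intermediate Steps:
$P{\left(k \right)} = -4167$ ($P{\left(k \right)} = 3 \left(-551 - 838\right) = 3 \left(-1389\right) = -4167$)
$Z = -213408$ ($Z = \left(-624\right) 342 = -213408$)
$X = -2322024$
$\frac{Z + X}{1320361 - \frac{3418116}{P{\left(-1787 \right)}}} = \frac{-213408 - 2322024}{1320361 - \frac{3418116}{-4167}} = - \frac{2535432}{1320361 - - \frac{1139372}{1389}} = - \frac{2535432}{1320361 + \frac{1139372}{1389}} = - \frac{2535432}{\frac{1835120801}{1389}} = \left(-2535432\right) \frac{1389}{1835120801} = - \frac{3521715048}{1835120801}$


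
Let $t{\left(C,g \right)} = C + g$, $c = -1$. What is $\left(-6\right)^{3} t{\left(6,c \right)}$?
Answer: $-1080$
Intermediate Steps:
$\left(-6\right)^{3} t{\left(6,c \right)} = \left(-6\right)^{3} \left(6 - 1\right) = \left(-216\right) 5 = -1080$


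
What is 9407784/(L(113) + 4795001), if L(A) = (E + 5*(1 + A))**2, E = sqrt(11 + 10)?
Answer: 12041780068212/6553393498621 - 2681218440*sqrt(21)/6553393498621 ≈ 1.8356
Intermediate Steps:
E = sqrt(21) ≈ 4.5826
L(A) = (5 + sqrt(21) + 5*A)**2 (L(A) = (sqrt(21) + 5*(1 + A))**2 = (sqrt(21) + (5 + 5*A))**2 = (5 + sqrt(21) + 5*A)**2)
9407784/(L(113) + 4795001) = 9407784/((5 + sqrt(21) + 5*113)**2 + 4795001) = 9407784/((5 + sqrt(21) + 565)**2 + 4795001) = 9407784/((570 + sqrt(21))**2 + 4795001) = 9407784/(4795001 + (570 + sqrt(21))**2)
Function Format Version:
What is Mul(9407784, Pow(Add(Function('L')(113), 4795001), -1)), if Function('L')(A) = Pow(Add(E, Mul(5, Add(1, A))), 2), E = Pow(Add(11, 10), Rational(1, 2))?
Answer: Add(Rational(12041780068212, 6553393498621), Mul(Rational(-2681218440, 6553393498621), Pow(21, Rational(1, 2)))) ≈ 1.8356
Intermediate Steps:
E = Pow(21, Rational(1, 2)) ≈ 4.5826
Function('L')(A) = Pow(Add(5, Pow(21, Rational(1, 2)), Mul(5, A)), 2) (Function('L')(A) = Pow(Add(Pow(21, Rational(1, 2)), Mul(5, Add(1, A))), 2) = Pow(Add(Pow(21, Rational(1, 2)), Add(5, Mul(5, A))), 2) = Pow(Add(5, Pow(21, Rational(1, 2)), Mul(5, A)), 2))
Mul(9407784, Pow(Add(Function('L')(113), 4795001), -1)) = Mul(9407784, Pow(Add(Pow(Add(5, Pow(21, Rational(1, 2)), Mul(5, 113)), 2), 4795001), -1)) = Mul(9407784, Pow(Add(Pow(Add(5, Pow(21, Rational(1, 2)), 565), 2), 4795001), -1)) = Mul(9407784, Pow(Add(Pow(Add(570, Pow(21, Rational(1, 2))), 2), 4795001), -1)) = Mul(9407784, Pow(Add(4795001, Pow(Add(570, Pow(21, Rational(1, 2))), 2)), -1))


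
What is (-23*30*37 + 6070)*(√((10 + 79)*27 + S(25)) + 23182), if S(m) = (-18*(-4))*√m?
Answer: -451121720 - 58380*√307 ≈ -4.5214e+8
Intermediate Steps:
S(m) = 72*√m
(-23*30*37 + 6070)*(√((10 + 79)*27 + S(25)) + 23182) = (-23*30*37 + 6070)*(√((10 + 79)*27 + 72*√25) + 23182) = (-690*37 + 6070)*(√(89*27 + 72*5) + 23182) = (-25530 + 6070)*(√(2403 + 360) + 23182) = -19460*(√2763 + 23182) = -19460*(3*√307 + 23182) = -19460*(23182 + 3*√307) = -451121720 - 58380*√307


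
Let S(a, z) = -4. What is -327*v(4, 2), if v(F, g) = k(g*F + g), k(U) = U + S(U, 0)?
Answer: -1962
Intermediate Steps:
k(U) = -4 + U (k(U) = U - 4 = -4 + U)
v(F, g) = -4 + g + F*g (v(F, g) = -4 + (g*F + g) = -4 + (F*g + g) = -4 + (g + F*g) = -4 + g + F*g)
-327*v(4, 2) = -327*(-4 + 2*(1 + 4)) = -327*(-4 + 2*5) = -327*(-4 + 10) = -327*6 = -1962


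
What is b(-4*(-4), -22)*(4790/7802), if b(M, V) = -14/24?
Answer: -16765/46812 ≈ -0.35813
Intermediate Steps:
b(M, V) = -7/12 (b(M, V) = -14*1/24 = -7/12)
b(-4*(-4), -22)*(4790/7802) = -16765/(6*7802) = -7/12*2395/3901 = -16765/46812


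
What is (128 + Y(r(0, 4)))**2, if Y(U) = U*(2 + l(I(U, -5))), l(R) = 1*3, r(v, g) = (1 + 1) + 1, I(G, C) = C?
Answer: 20449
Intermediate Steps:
r(v, g) = 3 (r(v, g) = 2 + 1 = 3)
l(R) = 3
Y(U) = 5*U (Y(U) = U*(2 + 3) = U*5 = 5*U)
(128 + Y(r(0, 4)))**2 = (128 + 5*3)**2 = (128 + 15)**2 = 143**2 = 20449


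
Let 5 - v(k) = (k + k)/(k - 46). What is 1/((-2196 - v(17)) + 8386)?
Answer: 29/179331 ≈ 0.00016171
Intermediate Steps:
v(k) = 5 - 2*k/(-46 + k) (v(k) = 5 - (k + k)/(k - 46) = 5 - 2*k/(-46 + k))
1/((-2196 - v(17)) + 8386) = 1/((-2196 - (-230 + 3*17)/(-46 + 17)) + 8386) = 1/((-2196 - (-230 + 51)/(-29)) + 8386) = 1/((-2196 - (-1)*(-179)/29) + 8386) = 1/((-2196 - 1*179/29) + 8386) = 1/((-2196 - 179/29) + 8386) = 1/(-63863/29 + 8386) = 1/(179331/29) = 29/179331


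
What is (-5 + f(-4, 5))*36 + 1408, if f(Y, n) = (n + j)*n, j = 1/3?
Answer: 2188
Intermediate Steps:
j = ⅓ ≈ 0.33333
f(Y, n) = n*(⅓ + n) (f(Y, n) = (n + ⅓)*n = (⅓ + n)*n = n*(⅓ + n))
(-5 + f(-4, 5))*36 + 1408 = (-5 + 5*(⅓ + 5))*36 + 1408 = (-5 + 5*(16/3))*36 + 1408 = (-5 + 80/3)*36 + 1408 = (65/3)*36 + 1408 = 780 + 1408 = 2188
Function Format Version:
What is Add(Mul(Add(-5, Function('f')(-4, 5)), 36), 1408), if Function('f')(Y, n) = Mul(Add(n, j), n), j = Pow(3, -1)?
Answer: 2188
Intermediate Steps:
j = Rational(1, 3) ≈ 0.33333
Function('f')(Y, n) = Mul(n, Add(Rational(1, 3), n)) (Function('f')(Y, n) = Mul(Add(n, Rational(1, 3)), n) = Mul(Add(Rational(1, 3), n), n) = Mul(n, Add(Rational(1, 3), n)))
Add(Mul(Add(-5, Function('f')(-4, 5)), 36), 1408) = Add(Mul(Add(-5, Mul(5, Add(Rational(1, 3), 5))), 36), 1408) = Add(Mul(Add(-5, Mul(5, Rational(16, 3))), 36), 1408) = Add(Mul(Add(-5, Rational(80, 3)), 36), 1408) = Add(Mul(Rational(65, 3), 36), 1408) = Add(780, 1408) = 2188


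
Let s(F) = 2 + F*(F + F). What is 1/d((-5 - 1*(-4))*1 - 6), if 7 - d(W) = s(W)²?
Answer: -1/9993 ≈ -0.00010007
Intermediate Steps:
s(F) = 2 + 2*F² (s(F) = 2 + F*(2*F) = 2 + 2*F²)
d(W) = 7 - (2 + 2*W²)²
1/d((-5 - 1*(-4))*1 - 6) = 1/(7 - 4*(1 + ((-5 - 1*(-4))*1 - 6)²)²) = 1/(7 - 4*(1 + ((-5 + 4)*1 - 6)²)²) = 1/(7 - 4*(1 + (-1*1 - 6)²)²) = 1/(7 - 4*(1 + (-1 - 6)²)²) = 1/(7 - 4*(1 + (-7)²)²) = 1/(7 - 4*(1 + 49)²) = 1/(7 - 4*50²) = 1/(7 - 4*2500) = 1/(7 - 10000) = 1/(-9993) = -1/9993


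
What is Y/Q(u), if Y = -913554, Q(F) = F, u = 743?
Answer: -913554/743 ≈ -1229.5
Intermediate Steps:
Y/Q(u) = -913554/743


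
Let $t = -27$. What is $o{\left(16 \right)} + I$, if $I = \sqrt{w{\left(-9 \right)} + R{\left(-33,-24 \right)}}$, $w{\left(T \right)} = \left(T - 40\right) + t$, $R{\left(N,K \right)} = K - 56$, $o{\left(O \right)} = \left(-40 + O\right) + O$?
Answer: $-8 + 2 i \sqrt{39} \approx -8.0 + 12.49 i$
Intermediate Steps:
$o{\left(O \right)} = -40 + 2 O$
$R{\left(N,K \right)} = -56 + K$ ($R{\left(N,K \right)} = K - 56 = -56 + K$)
$w{\left(T \right)} = -67 + T$ ($w{\left(T \right)} = \left(T - 40\right) - 27 = \left(-40 + T\right) - 27 = -67 + T$)
$I = 2 i \sqrt{39}$ ($I = \sqrt{\left(-67 - 9\right) - 80} = \sqrt{-76 - 80} = \sqrt{-156} = 2 i \sqrt{39} \approx 12.49 i$)
$o{\left(16 \right)} + I = \left(-40 + 2 \cdot 16\right) + 2 i \sqrt{39} = \left(-40 + 32\right) + 2 i \sqrt{39} = -8 + 2 i \sqrt{39}$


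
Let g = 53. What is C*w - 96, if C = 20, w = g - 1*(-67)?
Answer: 2304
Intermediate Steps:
w = 120 (w = 53 - 1*(-67) = 53 + 67 = 120)
C*w - 96 = 20*120 - 96 = 2400 - 96 = 2304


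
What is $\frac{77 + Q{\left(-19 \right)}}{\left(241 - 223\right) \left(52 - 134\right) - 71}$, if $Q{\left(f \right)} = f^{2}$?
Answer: $- \frac{438}{1547} \approx -0.28313$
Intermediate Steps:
$\frac{77 + Q{\left(-19 \right)}}{\left(241 - 223\right) \left(52 - 134\right) - 71} = \frac{77 + \left(-19\right)^{2}}{\left(241 - 223\right) \left(52 - 134\right) - 71} = \frac{77 + 361}{18 \left(-82\right) - 71} = \frac{438}{-1476 - 71} = \frac{438}{-1547} = 438 \left(- \frac{1}{1547}\right) = - \frac{438}{1547}$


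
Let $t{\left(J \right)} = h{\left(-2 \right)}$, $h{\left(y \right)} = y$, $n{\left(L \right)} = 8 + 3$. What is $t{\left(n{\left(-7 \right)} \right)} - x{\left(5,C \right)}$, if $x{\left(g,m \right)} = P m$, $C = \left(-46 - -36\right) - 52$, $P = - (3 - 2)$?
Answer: $-64$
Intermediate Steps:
$n{\left(L \right)} = 11$
$t{\left(J \right)} = -2$
$P = -1$ ($P = \left(-1\right) 1 = -1$)
$C = -62$ ($C = \left(-46 + 36\right) - 52 = -10 - 52 = -62$)
$x{\left(g,m \right)} = - m$
$t{\left(n{\left(-7 \right)} \right)} - x{\left(5,C \right)} = -2 - \left(-1\right) \left(-62\right) = -2 - 62 = -64$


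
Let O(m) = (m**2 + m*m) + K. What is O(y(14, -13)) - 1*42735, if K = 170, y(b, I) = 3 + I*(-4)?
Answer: -36515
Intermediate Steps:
y(b, I) = 3 - 4*I
O(m) = 170 + 2*m**2 (O(m) = (m**2 + m*m) + 170 = (m**2 + m**2) + 170 = 2*m**2 + 170 = 170 + 2*m**2)
O(y(14, -13)) - 1*42735 = (170 + 2*(3 - 4*(-13))**2) - 1*42735 = (170 + 2*(3 + 52)**2) - 42735 = (170 + 2*55**2) - 42735 = (170 + 2*3025) - 42735 = (170 + 6050) - 42735 = 6220 - 42735 = -36515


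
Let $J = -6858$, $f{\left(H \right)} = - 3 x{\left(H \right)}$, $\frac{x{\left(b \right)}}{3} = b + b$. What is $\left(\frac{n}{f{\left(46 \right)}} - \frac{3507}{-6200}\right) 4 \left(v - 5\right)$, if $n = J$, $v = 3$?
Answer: $- \frac{1261761}{17825} \approx -70.786$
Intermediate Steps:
$x{\left(b \right)} = 6 b$ ($x{\left(b \right)} = 3 \left(b + b\right) = 3 \cdot 2 b = 6 b$)
$f{\left(H \right)} = - 18 H$ ($f{\left(H \right)} = - 3 \cdot 6 H = - 18 H$)
$n = -6858$
$\left(\frac{n}{f{\left(46 \right)}} - \frac{3507}{-6200}\right) 4 \left(v - 5\right) = \left(- \frac{6858}{\left(-18\right) 46} - \frac{3507}{-6200}\right) 4 \left(3 - 5\right) = \left(- \frac{6858}{-828} - - \frac{3507}{6200}\right) 4 \left(-2\right) = \left(\left(-6858\right) \left(- \frac{1}{828}\right) + \frac{3507}{6200}\right) \left(-8\right) = \left(\frac{381}{46} + \frac{3507}{6200}\right) \left(-8\right) = \frac{1261761}{142600} \left(-8\right) = - \frac{1261761}{17825}$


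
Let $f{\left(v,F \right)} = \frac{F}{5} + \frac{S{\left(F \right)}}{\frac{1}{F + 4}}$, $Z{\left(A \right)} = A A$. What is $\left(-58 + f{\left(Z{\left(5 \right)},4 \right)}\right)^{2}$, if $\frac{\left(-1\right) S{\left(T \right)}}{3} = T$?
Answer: $\frac{586756}{25} \approx 23470.0$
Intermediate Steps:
$Z{\left(A \right)} = A^{2}$
$S{\left(T \right)} = - 3 T$
$f{\left(v,F \right)} = \frac{F}{5} - 3 F \left(4 + F\right)$ ($f{\left(v,F \right)} = \frac{F}{5} + \frac{\left(-3\right) F}{\frac{1}{F + 4}} = F \frac{1}{5} + \frac{\left(-3\right) F}{\frac{1}{4 + F}} = \frac{F}{5} + - 3 F \left(4 + F\right) = \frac{F}{5} - 3 F \left(4 + F\right)$)
$\left(-58 + f{\left(Z{\left(5 \right)},4 \right)}\right)^{2} = \left(-58 + \frac{1}{5} \cdot 4 \left(-59 - 60\right)\right)^{2} = \left(-58 + \frac{1}{5} \cdot 4 \left(-119\right)\right)^{2} = \left(-58 - \frac{476}{5}\right)^{2} = \left(- \frac{766}{5}\right)^{2} = \frac{586756}{25}$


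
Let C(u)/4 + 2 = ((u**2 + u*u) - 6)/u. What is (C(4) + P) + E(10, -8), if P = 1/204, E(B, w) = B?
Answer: 5713/204 ≈ 28.005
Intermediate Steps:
P = 1/204 ≈ 0.0049020
C(u) = -8 + 4*(-6 + 2*u**2)/u (C(u) = -8 + 4*(((u**2 + u*u) - 6)/u) = -8 + 4*(((u**2 + u**2) - 6)/u) = -8 + 4*((2*u**2 - 6)/u) = -8 + 4*((-6 + 2*u**2)/u) = -8 + 4*(-6 + 2*u**2)/u)
(C(4) + P) + E(10, -8) = ((-8 - 24/4 + 8*4) + 1/204) + 10 = ((-8 - 24*1/4 + 32) + 1/204) + 10 = ((-8 - 6 + 32) + 1/204) + 10 = (18 + 1/204) + 10 = 3673/204 + 10 = 5713/204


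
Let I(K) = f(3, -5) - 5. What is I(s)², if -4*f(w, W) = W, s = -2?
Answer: 225/16 ≈ 14.063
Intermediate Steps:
f(w, W) = -W/4
I(K) = -15/4 (I(K) = -¼*(-5) - 5 = 5/4 - 5 = -15/4)
I(s)² = (-15/4)² = 225/16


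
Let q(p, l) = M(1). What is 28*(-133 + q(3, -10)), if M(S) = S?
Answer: -3696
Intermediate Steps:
q(p, l) = 1
28*(-133 + q(3, -10)) = 28*(-133 + 1) = 28*(-132) = -3696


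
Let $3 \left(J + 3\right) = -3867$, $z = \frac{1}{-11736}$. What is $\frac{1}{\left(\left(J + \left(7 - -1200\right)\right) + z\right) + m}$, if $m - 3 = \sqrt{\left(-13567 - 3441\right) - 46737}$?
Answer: $- \frac{11294174808}{9705957748129} - \frac{137733696 i \sqrt{63745}}{9705957748129} \approx -0.0011636 - 0.0035828 i$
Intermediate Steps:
$z = - \frac{1}{11736} \approx -8.5208 \cdot 10^{-5}$
$J = -1292$ ($J = -3 + \frac{1}{3} \left(-3867\right) = -3 - 1289 = -1292$)
$m = 3 + i \sqrt{63745}$ ($m = 3 + \sqrt{\left(-13567 - 3441\right) - 46737} = 3 + \sqrt{-17008 - 46737} = 3 + \sqrt{-63745} = 3 + i \sqrt{63745} \approx 3.0 + 252.48 i$)
$\frac{1}{\left(\left(J + \left(7 - -1200\right)\right) + z\right) + m} = \frac{1}{\left(\left(-1292 + \left(7 - -1200\right)\right) - \frac{1}{11736}\right) + \left(3 + i \sqrt{63745}\right)} = \frac{1}{\left(\left(-1292 + \left(7 + 1200\right)\right) - \frac{1}{11736}\right) + \left(3 + i \sqrt{63745}\right)} = \frac{1}{\left(\left(-1292 + 1207\right) - \frac{1}{11736}\right) + \left(3 + i \sqrt{63745}\right)} = \frac{1}{\left(-85 - \frac{1}{11736}\right) + \left(3 + i \sqrt{63745}\right)} = \frac{1}{- \frac{997561}{11736} + \left(3 + i \sqrt{63745}\right)} = \frac{1}{- \frac{962353}{11736} + i \sqrt{63745}}$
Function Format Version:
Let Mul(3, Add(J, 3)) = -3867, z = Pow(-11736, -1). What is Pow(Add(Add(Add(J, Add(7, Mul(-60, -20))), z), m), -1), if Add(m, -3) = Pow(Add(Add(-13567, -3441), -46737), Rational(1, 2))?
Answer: Add(Rational(-11294174808, 9705957748129), Mul(Rational(-137733696, 9705957748129), I, Pow(63745, Rational(1, 2)))) ≈ Add(-0.0011636, Mul(-0.0035828, I))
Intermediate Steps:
z = Rational(-1, 11736) ≈ -8.5208e-5
J = -1292 (J = Add(-3, Mul(Rational(1, 3), -3867)) = Add(-3, -1289) = -1292)
m = Add(3, Mul(I, Pow(63745, Rational(1, 2)))) (m = Add(3, Pow(Add(Add(-13567, -3441), -46737), Rational(1, 2))) = Add(3, Pow(Add(-17008, -46737), Rational(1, 2))) = Add(3, Pow(-63745, Rational(1, 2))) = Add(3, Mul(I, Pow(63745, Rational(1, 2)))) ≈ Add(3.0000, Mul(252.48, I)))
Pow(Add(Add(Add(J, Add(7, Mul(-60, -20))), z), m), -1) = Pow(Add(Add(Add(-1292, Add(7, Mul(-60, -20))), Rational(-1, 11736)), Add(3, Mul(I, Pow(63745, Rational(1, 2))))), -1) = Pow(Add(Add(Add(-1292, Add(7, 1200)), Rational(-1, 11736)), Add(3, Mul(I, Pow(63745, Rational(1, 2))))), -1) = Pow(Add(Add(Add(-1292, 1207), Rational(-1, 11736)), Add(3, Mul(I, Pow(63745, Rational(1, 2))))), -1) = Pow(Add(Add(-85, Rational(-1, 11736)), Add(3, Mul(I, Pow(63745, Rational(1, 2))))), -1) = Pow(Add(Rational(-997561, 11736), Add(3, Mul(I, Pow(63745, Rational(1, 2))))), -1) = Pow(Add(Rational(-962353, 11736), Mul(I, Pow(63745, Rational(1, 2)))), -1)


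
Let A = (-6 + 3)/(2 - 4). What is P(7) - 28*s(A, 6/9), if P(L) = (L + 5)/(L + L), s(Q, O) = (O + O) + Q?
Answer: -1648/21 ≈ -78.476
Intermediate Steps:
A = 3/2 (A = -3/(-2) = -3*(-1/2) = 3/2 ≈ 1.5000)
s(Q, O) = Q + 2*O (s(Q, O) = 2*O + Q = Q + 2*O)
P(L) = (5 + L)/(2*L) (P(L) = (5 + L)/((2*L)) = (5 + L)*(1/(2*L)) = (5 + L)/(2*L))
P(7) - 28*s(A, 6/9) = (1/2)*(5 + 7)/7 - 28*(3/2 + 2*(6/9)) = (1/2)*(1/7)*12 - 28*(3/2 + 2*(6*(1/9))) = 6/7 - 28*(3/2 + 2*(2/3)) = 6/7 - 28*(3/2 + 4/3) = 6/7 - 28*17/6 = 6/7 - 238/3 = -1648/21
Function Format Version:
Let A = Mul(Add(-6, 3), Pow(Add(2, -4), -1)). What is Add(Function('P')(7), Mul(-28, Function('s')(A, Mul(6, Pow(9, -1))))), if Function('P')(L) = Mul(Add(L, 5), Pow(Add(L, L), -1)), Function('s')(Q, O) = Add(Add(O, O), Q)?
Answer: Rational(-1648, 21) ≈ -78.476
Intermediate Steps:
A = Rational(3, 2) (A = Mul(-3, Pow(-2, -1)) = Mul(-3, Rational(-1, 2)) = Rational(3, 2) ≈ 1.5000)
Function('s')(Q, O) = Add(Q, Mul(2, O)) (Function('s')(Q, O) = Add(Mul(2, O), Q) = Add(Q, Mul(2, O)))
Function('P')(L) = Mul(Rational(1, 2), Pow(L, -1), Add(5, L)) (Function('P')(L) = Mul(Add(5, L), Pow(Mul(2, L), -1)) = Mul(Add(5, L), Mul(Rational(1, 2), Pow(L, -1))) = Mul(Rational(1, 2), Pow(L, -1), Add(5, L)))
Add(Function('P')(7), Mul(-28, Function('s')(A, Mul(6, Pow(9, -1))))) = Add(Mul(Rational(1, 2), Pow(7, -1), Add(5, 7)), Mul(-28, Add(Rational(3, 2), Mul(2, Mul(6, Pow(9, -1)))))) = Add(Mul(Rational(1, 2), Rational(1, 7), 12), Mul(-28, Add(Rational(3, 2), Mul(2, Mul(6, Rational(1, 9)))))) = Add(Rational(6, 7), Mul(-28, Add(Rational(3, 2), Mul(2, Rational(2, 3))))) = Add(Rational(6, 7), Mul(-28, Add(Rational(3, 2), Rational(4, 3)))) = Add(Rational(6, 7), Mul(-28, Rational(17, 6))) = Add(Rational(6, 7), Rational(-238, 3)) = Rational(-1648, 21)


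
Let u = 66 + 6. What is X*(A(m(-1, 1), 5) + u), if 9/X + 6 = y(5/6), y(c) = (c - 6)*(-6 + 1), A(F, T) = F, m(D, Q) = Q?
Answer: 3942/119 ≈ 33.126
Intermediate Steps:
u = 72
y(c) = 30 - 5*c (y(c) = (-6 + c)*(-5) = 30 - 5*c)
X = 54/119 (X = 9/(-6 + (30 - 25/6)) = 9/(-6 + 155/6) = 9/(119/6) = 9*(6/119) = 54/119 ≈ 0.45378)
X*(A(m(-1, 1), 5) + u) = 54*(1 + 72)/119 = (54/119)*73 = 3942/119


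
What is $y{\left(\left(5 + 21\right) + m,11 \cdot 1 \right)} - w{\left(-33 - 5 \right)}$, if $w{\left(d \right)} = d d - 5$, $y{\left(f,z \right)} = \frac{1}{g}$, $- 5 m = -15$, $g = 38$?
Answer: $- \frac{54681}{38} \approx -1439.0$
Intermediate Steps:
$m = 3$ ($m = \left(- \frac{1}{5}\right) \left(-15\right) = 3$)
$y{\left(f,z \right)} = \frac{1}{38}$
$w{\left(d \right)} = -5 + d^{2}$ ($w{\left(d \right)} = d^{2} - 5 = -5 + d^{2}$)
$y{\left(\left(5 + 21\right) + m,11 \cdot 1 \right)} - w{\left(-33 - 5 \right)} = \frac{1}{38} - \left(-5 + \left(-33 - 5\right)^{2}\right) = \frac{1}{38} - \left(-5 + \left(-38\right)^{2}\right) = \frac{1}{38} - \left(-5 + 1444\right) = \frac{1}{38} - 1439 = - \frac{54681}{38}$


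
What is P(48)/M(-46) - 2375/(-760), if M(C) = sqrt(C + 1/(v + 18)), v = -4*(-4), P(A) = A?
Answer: 25/8 - 16*I*sqrt(53142)/521 ≈ 3.125 - 7.0795*I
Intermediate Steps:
v = 16
M(C) = sqrt(1/34 + C) (M(C) = sqrt(C + 1/(16 + 18)) = sqrt(C + 1/34) = sqrt(1/34 + C))
P(48)/M(-46) - 2375/(-760) = 48/((sqrt(34 + 1156*(-46))/34)) - 2375/(-760) = 48/((sqrt(34 - 53176)/34)) - 2375*(-1/760) = 48/((sqrt(-53142)/34)) + 25/8 = 48/(((I*sqrt(53142))/34)) + 25/8 = 48/((I*sqrt(53142)/34)) + 25/8 = 48*(-I*sqrt(53142)/1563) + 25/8 = -16*I*sqrt(53142)/521 + 25/8 = 25/8 - 16*I*sqrt(53142)/521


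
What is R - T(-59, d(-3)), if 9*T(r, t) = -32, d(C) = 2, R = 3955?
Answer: 35627/9 ≈ 3958.6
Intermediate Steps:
T(r, t) = -32/9 (T(r, t) = (1/9)*(-32) = -32/9)
R - T(-59, d(-3)) = 3955 - 1*(-32/9) = 3955 + 32/9 = 35627/9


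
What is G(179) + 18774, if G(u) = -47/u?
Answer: 3360499/179 ≈ 18774.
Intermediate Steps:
G(179) + 18774 = -47/179 + 18774 = 3360499/179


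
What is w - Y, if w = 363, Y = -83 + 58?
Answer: 388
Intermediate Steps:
Y = -25
w - Y = 363 - 1*(-25) = 363 + 25 = 388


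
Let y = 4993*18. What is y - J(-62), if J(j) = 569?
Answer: 89305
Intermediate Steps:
y = 89874
y - J(-62) = 89874 - 1*569 = 89874 - 569 = 89305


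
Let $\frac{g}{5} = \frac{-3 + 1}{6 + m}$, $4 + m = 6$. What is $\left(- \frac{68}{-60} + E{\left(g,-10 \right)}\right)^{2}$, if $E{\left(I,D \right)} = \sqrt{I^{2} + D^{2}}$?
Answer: $\frac{370249}{3600} + \frac{17 \sqrt{65}}{6} \approx 125.69$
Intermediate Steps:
$m = 2$ ($m = -4 + 6 = 2$)
$g = - \frac{5}{4}$ ($g = 5 \frac{-3 + 1}{6 + 2} = 5 \left(- \frac{2}{8}\right) = 5 \left(\left(-2\right) \frac{1}{8}\right) = 5 \left(- \frac{1}{4}\right) = - \frac{5}{4} \approx -1.25$)
$E{\left(I,D \right)} = \sqrt{D^{2} + I^{2}}$
$\left(- \frac{68}{-60} + E{\left(g,-10 \right)}\right)^{2} = \left(- \frac{68}{-60} + \sqrt{\left(-10\right)^{2} + \left(- \frac{5}{4}\right)^{2}}\right)^{2} = \left(\left(-68\right) \left(- \frac{1}{60}\right) + \sqrt{100 + \frac{25}{16}}\right)^{2} = \left(\frac{17}{15} + \sqrt{\frac{1625}{16}}\right)^{2} = \left(\frac{17}{15} + \frac{5 \sqrt{65}}{4}\right)^{2}$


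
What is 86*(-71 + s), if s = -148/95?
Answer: -592798/95 ≈ -6240.0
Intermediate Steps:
s = -148/95 (s = -148*1/95 = -148/95 ≈ -1.5579)
86*(-71 + s) = 86*(-71 - 148/95) = 86*(-6893/95) = -592798/95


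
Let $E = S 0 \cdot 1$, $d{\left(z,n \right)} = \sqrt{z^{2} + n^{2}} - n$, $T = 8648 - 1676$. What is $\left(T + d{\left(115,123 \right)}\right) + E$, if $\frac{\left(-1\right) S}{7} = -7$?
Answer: $6849 + \sqrt{28354} \approx 7017.4$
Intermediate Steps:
$S = 49$ ($S = \left(-7\right) \left(-7\right) = 49$)
$T = 6972$ ($T = 8648 - 1676 = 6972$)
$d{\left(z,n \right)} = \sqrt{n^{2} + z^{2}} - n$
$E = 0$ ($E = 49 \cdot 0 \cdot 1 = 0 \cdot 1 = 0$)
$\left(T + d{\left(115,123 \right)}\right) + E = \left(6972 + \left(\sqrt{123^{2} + 115^{2}} - 123\right)\right) + 0 = \left(6972 - \left(123 - \sqrt{15129 + 13225}\right)\right) + 0 = \left(6972 - \left(123 - \sqrt{28354}\right)\right) + 0 = \left(6849 + \sqrt{28354}\right) + 0 = 6849 + \sqrt{28354}$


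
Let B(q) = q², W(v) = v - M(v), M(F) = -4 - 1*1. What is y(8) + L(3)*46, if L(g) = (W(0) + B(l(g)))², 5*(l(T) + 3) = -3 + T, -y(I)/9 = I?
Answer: 8944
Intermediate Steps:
y(I) = -9*I
l(T) = -18/5 + T/5 (l(T) = -3 + (-3 + T)/5 = -3 + (-⅗ + T/5) = -18/5 + T/5)
M(F) = -5 (M(F) = -4 - 1 = -5)
W(v) = 5 + v (W(v) = v - 1*(-5) = v + 5 = 5 + v)
L(g) = (5 + (-18/5 + g/5)²)² (L(g) = ((5 + 0) + (-18/5 + g/5)²)² = (5 + (-18/5 + g/5)²)²)
y(8) + L(3)*46 = -9*8 + ((125 + (-18 + 3)²)²/625)*46 = -72 + ((125 + (-15)²)²/625)*46 = -72 + ((125 + 225)²/625)*46 = -72 + ((1/625)*350²)*46 = -72 + ((1/625)*122500)*46 = -72 + 196*46 = -72 + 9016 = 8944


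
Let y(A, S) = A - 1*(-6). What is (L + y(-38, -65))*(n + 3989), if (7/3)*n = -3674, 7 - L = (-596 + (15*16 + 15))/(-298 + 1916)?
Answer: -677882209/11326 ≈ -59852.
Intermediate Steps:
L = 11667/1618 (L = 7 - (-596 + (15*16 + 15))/(-298 + 1916) = 7 - (-596 + (240 + 15))/1618 = 7 - (-596 + 255)/1618 = 7 - (-341)/1618 = 7 - 1*(-341/1618) = 7 + 341/1618 = 11667/1618 ≈ 7.2108)
n = -11022/7 (n = (3/7)*(-3674) = -11022/7 ≈ -1574.6)
y(A, S) = 6 + A (y(A, S) = A + 6 = 6 + A)
(L + y(-38, -65))*(n + 3989) = (11667/1618 + (6 - 38))*(-11022/7 + 3989) = (11667/1618 - 32)*(16901/7) = -40109/1618*16901/7 = -677882209/11326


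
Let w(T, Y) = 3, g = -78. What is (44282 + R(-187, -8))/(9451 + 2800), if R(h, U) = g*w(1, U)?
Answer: 44048/12251 ≈ 3.5955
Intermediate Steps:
R(h, U) = -234 (R(h, U) = -78*3 = -234)
(44282 + R(-187, -8))/(9451 + 2800) = (44282 - 234)/(9451 + 2800) = 44048/12251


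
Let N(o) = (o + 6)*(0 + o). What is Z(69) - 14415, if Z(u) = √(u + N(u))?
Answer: -14415 + 2*√1311 ≈ -14343.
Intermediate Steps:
N(o) = o*(6 + o) (N(o) = (6 + o)*o = o*(6 + o))
Z(u) = √(u + u*(6 + u))
Z(69) - 14415 = √(69*(7 + 69)) - 14415 = √(69*76) - 14415 = √5244 - 14415 = 2*√1311 - 14415 = -14415 + 2*√1311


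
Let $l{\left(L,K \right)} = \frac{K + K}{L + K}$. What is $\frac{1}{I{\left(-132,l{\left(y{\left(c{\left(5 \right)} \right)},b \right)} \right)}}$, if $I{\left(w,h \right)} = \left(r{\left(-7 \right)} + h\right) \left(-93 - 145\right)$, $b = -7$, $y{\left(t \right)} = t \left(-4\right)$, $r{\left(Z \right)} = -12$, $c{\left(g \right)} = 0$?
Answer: $\frac{1}{2380} \approx 0.00042017$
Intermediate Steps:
$y{\left(t \right)} = - 4 t$
$l{\left(L,K \right)} = \frac{2 K}{K + L}$
$I{\left(w,h \right)} = 2856 - 238 h$ ($I{\left(w,h \right)} = \left(-12 + h\right) \left(-93 - 145\right) = \left(-12 + h\right) \left(-238\right) = 2856 - 238 h$)
$\frac{1}{I{\left(-132,l{\left(y{\left(c{\left(5 \right)} \right)},b \right)} \right)}} = \frac{1}{2856 - 238 \cdot 2 \left(-7\right) \frac{1}{-7 - 0}} = \frac{1}{2856 - 238 \cdot 2 \left(-7\right) \frac{1}{-7 + 0}} = \frac{1}{2856 - 238 \cdot 2 \left(-7\right) \frac{1}{-7}} = \frac{1}{2856 - 238 \cdot 2 \left(-7\right) \left(- \frac{1}{7}\right)} = \frac{1}{2856 - 476} = \frac{1}{2380}$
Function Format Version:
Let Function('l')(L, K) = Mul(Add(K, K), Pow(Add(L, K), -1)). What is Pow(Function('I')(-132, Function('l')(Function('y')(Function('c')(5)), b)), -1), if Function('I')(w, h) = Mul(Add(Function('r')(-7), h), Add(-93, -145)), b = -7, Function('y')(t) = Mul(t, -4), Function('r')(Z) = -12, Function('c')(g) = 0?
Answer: Rational(1, 2380) ≈ 0.00042017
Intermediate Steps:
Function('y')(t) = Mul(-4, t)
Function('l')(L, K) = Mul(2, K, Pow(Add(K, L), -1)) (Function('l')(L, K) = Mul(Mul(2, K), Pow(Add(K, L), -1)) = Mul(2, K, Pow(Add(K, L), -1)))
Function('I')(w, h) = Add(2856, Mul(-238, h)) (Function('I')(w, h) = Mul(Add(-12, h), Add(-93, -145)) = Mul(Add(-12, h), -238) = Add(2856, Mul(-238, h)))
Pow(Function('I')(-132, Function('l')(Function('y')(Function('c')(5)), b)), -1) = Pow(Add(2856, Mul(-238, Mul(2, -7, Pow(Add(-7, Mul(-4, 0)), -1)))), -1) = Pow(Add(2856, Mul(-238, Mul(2, -7, Pow(Add(-7, 0), -1)))), -1) = Pow(Add(2856, Mul(-238, Mul(2, -7, Pow(-7, -1)))), -1) = Pow(Add(2856, Mul(-238, Mul(2, -7, Rational(-1, 7)))), -1) = Pow(Add(2856, Mul(-238, 2)), -1) = Pow(Add(2856, -476), -1) = Pow(2380, -1) = Rational(1, 2380)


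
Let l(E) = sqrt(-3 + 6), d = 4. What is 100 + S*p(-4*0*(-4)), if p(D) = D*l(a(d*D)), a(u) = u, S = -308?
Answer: 100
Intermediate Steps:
l(E) = sqrt(3)
p(D) = D*sqrt(3)
100 + S*p(-4*0*(-4)) = 100 - 308*-4*0*(-4)*sqrt(3) = 100 - 308*0*(-4)*sqrt(3) = 100 - 0*sqrt(3) = 100 - 308*0 = 100 + 0 = 100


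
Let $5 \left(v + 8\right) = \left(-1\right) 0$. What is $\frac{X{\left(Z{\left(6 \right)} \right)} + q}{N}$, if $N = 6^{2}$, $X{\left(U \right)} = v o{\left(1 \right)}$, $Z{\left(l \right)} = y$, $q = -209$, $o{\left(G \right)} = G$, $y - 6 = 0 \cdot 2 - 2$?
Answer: $- \frac{217}{36} \approx -6.0278$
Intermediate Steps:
$y = 4$ ($y = 6 + \left(0 \cdot 2 - 2\right) = 6 + \left(0 - 2\right) = 6 - 2 = 4$)
$Z{\left(l \right)} = 4$
$v = -8$ ($v = -8 + \frac{\left(-1\right) 0}{5} = -8 + \frac{1}{5} \cdot 0 = -8 + 0 = -8$)
$X{\left(U \right)} = -8$ ($X{\left(U \right)} = \left(-8\right) 1 = -8$)
$N = 36$
$\frac{X{\left(Z{\left(6 \right)} \right)} + q}{N} = \frac{-8 - 209}{36} = \left(-217\right) \frac{1}{36} = - \frac{217}{36}$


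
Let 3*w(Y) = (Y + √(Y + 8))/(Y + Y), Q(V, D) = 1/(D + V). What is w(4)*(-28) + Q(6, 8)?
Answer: -193/42 - 7*√3/3 ≈ -8.6367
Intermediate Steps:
w(Y) = (Y + √(8 + Y))/(6*Y) (w(Y) = ((Y + √(Y + 8))/(Y + Y))/3 = ((Y + √(8 + Y))/((2*Y)))/3 = ((Y + √(8 + Y))*(1/(2*Y)))/3 = ((Y + √(8 + Y))/(2*Y))/3 = (Y + √(8 + Y))/(6*Y))
w(4)*(-28) + Q(6, 8) = ((⅙)*(4 + √(8 + 4))/4)*(-28) + 1/(8 + 6) = ((⅙)*(¼)*(4 + √12))*(-28) + 1/14 = ((⅙)*(¼)*(4 + 2*√3))*(-28) + 1/14 = (⅙ + √3/12)*(-28) + 1/14 = (-14/3 - 7*√3/3) + 1/14 = -193/42 - 7*√3/3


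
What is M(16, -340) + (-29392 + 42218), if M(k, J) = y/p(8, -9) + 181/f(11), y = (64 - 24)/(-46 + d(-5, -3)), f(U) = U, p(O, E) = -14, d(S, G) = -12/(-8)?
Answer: 88009781/6853 ≈ 12843.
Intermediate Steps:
d(S, G) = 3/2 (d(S, G) = -12*(-⅛) = 3/2)
y = -80/89 (y = (64 - 24)/(-46 + 3/2) = 40/(-89/2) = 40*(-2/89) = -80/89 ≈ -0.89888)
M(k, J) = 113203/6853 (M(k, J) = -80/89/(-14) + 181/11 = -80/89*(-1/14) + 181*(1/11) = 40/623 + 181/11 = 113203/6853)
M(16, -340) + (-29392 + 42218) = 113203/6853 + (-29392 + 42218) = 113203/6853 + 12826 = 88009781/6853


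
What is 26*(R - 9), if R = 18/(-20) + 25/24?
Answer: -13819/60 ≈ -230.32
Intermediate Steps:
R = 17/120 (R = 18*(-1/20) + 25*(1/24) = -9/10 + 25/24 = 17/120 ≈ 0.14167)
26*(R - 9) = 26*(17/120 - 9) = 26*(-1063/120) = -13819/60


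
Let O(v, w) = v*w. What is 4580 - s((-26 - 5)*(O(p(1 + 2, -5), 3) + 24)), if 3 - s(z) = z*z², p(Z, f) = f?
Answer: -21713062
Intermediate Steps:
s(z) = 3 - z³ (s(z) = 3 - z*z² = 3 - z³)
4580 - s((-26 - 5)*(O(p(1 + 2, -5), 3) + 24)) = 4580 - (3 - ((-26 - 5)*(-5*3 + 24))³) = 4580 - (3 - (-31*(-15 + 24))³) = 4580 - (3 - (-31*9)³) = 4580 - (3 - 1*(-279)³) = 4580 - (3 - 1*(-21717639)) = 4580 - (3 + 21717639) = 4580 - 1*21717642 = 4580 - 21717642 = -21713062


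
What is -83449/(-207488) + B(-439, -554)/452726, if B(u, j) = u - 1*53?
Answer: 18838723939/46967606144 ≈ 0.40110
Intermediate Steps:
B(u, j) = -53 + u (B(u, j) = u - 53 = -53 + u)
-83449/(-207488) + B(-439, -554)/452726 = -83449/(-207488) + (-53 - 439)/452726 = -83449*(-1/207488) - 492*1/452726 = 83449/207488 - 246/226363 = 18838723939/46967606144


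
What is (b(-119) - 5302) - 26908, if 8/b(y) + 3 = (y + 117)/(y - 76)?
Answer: -18779990/583 ≈ -32213.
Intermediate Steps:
b(y) = 8/(-3 + (117 + y)/(-76 + y)) (b(y) = 8/(-3 + (y + 117)/(y - 76)) = 8/(-3 + (117 + y)/(-76 + y)))
(b(-119) - 5302) - 26908 = (8*(76 - 1*(-119))/(-345 + 2*(-119)) - 5302) - 26908 = (8*(76 + 119)/(-345 - 238) - 5302) - 26908 = (8*195/(-583) - 5302) - 26908 = (8*(-1/583)*195 - 5302) - 26908 = (-1560/583 - 5302) - 26908 = -3092626/583 - 26908 = -18779990/583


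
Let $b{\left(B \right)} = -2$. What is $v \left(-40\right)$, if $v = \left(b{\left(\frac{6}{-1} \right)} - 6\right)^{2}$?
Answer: $-2560$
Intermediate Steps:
$v = 64$ ($v = \left(-2 - 6\right)^{2} = \left(-8\right)^{2} = 64$)
$v \left(-40\right) = 64 \left(-40\right) = -2560$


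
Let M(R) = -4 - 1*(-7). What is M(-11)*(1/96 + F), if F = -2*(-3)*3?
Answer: 1729/32 ≈ 54.031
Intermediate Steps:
F = 18 (F = 6*3 = 18)
M(R) = 3 (M(R) = -4 + 7 = 3)
M(-11)*(1/96 + F) = 3*(1/96 + 18) = 3*(1729/96) = 1729/32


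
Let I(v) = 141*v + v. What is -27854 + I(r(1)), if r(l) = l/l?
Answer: -27712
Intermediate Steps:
r(l) = 1
I(v) = 142*v
-27854 + I(r(1)) = -27854 + 142*1 = -27854 + 142 = -27712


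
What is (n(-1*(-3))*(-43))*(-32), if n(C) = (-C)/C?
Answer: -1376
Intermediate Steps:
n(C) = -1
(n(-1*(-3))*(-43))*(-32) = -1*(-43)*(-32) = 43*(-32) = -1376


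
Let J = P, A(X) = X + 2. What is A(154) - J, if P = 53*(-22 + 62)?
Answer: -1964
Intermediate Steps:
P = 2120 (P = 53*40 = 2120)
A(X) = 2 + X
J = 2120
A(154) - J = (2 + 154) - 1*2120 = 156 - 2120 = -1964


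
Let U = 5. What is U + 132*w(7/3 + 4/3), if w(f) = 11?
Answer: 1457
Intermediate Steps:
U + 132*w(7/3 + 4/3) = 5 + 132*11 = 5 + 1452 = 1457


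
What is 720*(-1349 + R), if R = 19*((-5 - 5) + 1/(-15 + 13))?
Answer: -1114920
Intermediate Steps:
R = -399/2 (R = 19*(-10 + 1/(-2)) = 19*(-10 - 1/2) = 19*(-21/2) = -399/2 ≈ -199.50)
720*(-1349 + R) = 720*(-1349 - 399/2) = 720*(-3097/2) = -1114920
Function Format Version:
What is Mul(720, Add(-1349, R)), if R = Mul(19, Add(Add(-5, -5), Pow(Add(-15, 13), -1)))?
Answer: -1114920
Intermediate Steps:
R = Rational(-399, 2) (R = Mul(19, Add(-10, Pow(-2, -1))) = Mul(19, Add(-10, Rational(-1, 2))) = Mul(19, Rational(-21, 2)) = Rational(-399, 2) ≈ -199.50)
Mul(720, Add(-1349, R)) = Mul(720, Add(-1349, Rational(-399, 2))) = Mul(720, Rational(-3097, 2)) = -1114920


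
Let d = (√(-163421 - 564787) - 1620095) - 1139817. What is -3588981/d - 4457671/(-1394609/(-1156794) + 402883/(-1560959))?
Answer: -7664007826243691569949846598243/1628991288985357731590426 + 10766943*I*√5057/1904278743988 ≈ -4.7048e+6 + 0.00040208*I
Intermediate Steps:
d = -2759912 + 12*I*√5057 (d = (√(-728208) - 1620095) - 1139817 = (12*I*√5057 - 1620095) - 1139817 = (-1620095 + 12*I*√5057) - 1139817 = -2759912 + 12*I*√5057 ≈ -2.7599e+6 + 853.35*I)
-3588981/d - 4457671/(-1394609/(-1156794) + 402883/(-1560959)) = -3588981/(-2759912 + 12*I*√5057) - 4457671/(-1394609/(-1156794) + 402883/(-1560959)) = -3588981/(-2759912 + 12*I*√5057) - 4457671/(-1394609*(-1/1156794) + 402883*(-1/1560959)) = -3588981/(-2759912 + 12*I*√5057) - 4457671/(1394609/1156794 - 402883/1560959) = -3588981/(-2759912 + 12*I*√5057) - 4457671/1710874832929/1805708005446 = -3588981/(-2759912 + 12*I*√5057) - 4457671*1805708005446/1710874832929 = -3588981/(-2759912 + 12*I*√5057) - 8049252210344476266/1710874832929 = -8049252210344476266/1710874832929 - 3588981/(-2759912 + 12*I*√5057)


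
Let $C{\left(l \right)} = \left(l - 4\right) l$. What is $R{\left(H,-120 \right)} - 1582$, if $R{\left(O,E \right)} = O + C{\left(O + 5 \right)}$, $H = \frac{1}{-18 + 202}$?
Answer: $- \frac{53389623}{33856} \approx -1577.0$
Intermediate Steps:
$C{\left(l \right)} = l \left(-4 + l\right)$ ($C{\left(l \right)} = \left(-4 + l\right) l = l \left(-4 + l\right)$)
$H = \frac{1}{184} \approx 0.0054348$
$R{\left(O,E \right)} = O + \left(1 + O\right) \left(5 + O\right)$ ($R{\left(O,E \right)} = O + \left(O + 5\right) \left(-4 + \left(O + 5\right)\right) = O + \left(5 + O\right) \left(-4 + \left(5 + O\right)\right) = O + \left(5 + O\right) \left(1 + O\right) = O + \left(1 + O\right) \left(5 + O\right)$)
$R{\left(H,-120 \right)} - 1582 = \left(\frac{1}{184} + \left(1 + \frac{1}{184}\right) \left(5 + \frac{1}{184}\right)\right) - 1582 = \left(\frac{1}{184} + \frac{185}{184} \cdot \frac{921}{184}\right) - 1582 = \left(\frac{1}{184} + \frac{170385}{33856}\right) - 1582 = \frac{170569}{33856} - 1582 = - \frac{53389623}{33856}$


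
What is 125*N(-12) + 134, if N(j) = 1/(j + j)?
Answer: 3091/24 ≈ 128.79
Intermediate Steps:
N(j) = 1/(2*j)
125*N(-12) + 134 = 125*((1/2)/(-12)) + 134 = 125*((1/2)*(-1/12)) + 134 = 125*(-1/24) + 134 = -125/24 + 134 = 3091/24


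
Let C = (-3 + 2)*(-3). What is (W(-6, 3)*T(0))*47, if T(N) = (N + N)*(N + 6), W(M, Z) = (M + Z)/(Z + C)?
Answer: 0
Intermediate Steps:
C = 3 (C = -1*(-3) = 3)
W(M, Z) = (M + Z)/(3 + Z) (W(M, Z) = (M + Z)/(Z + 3) = (M + Z)/(3 + Z))
T(N) = 2*N*(6 + N) (T(N) = (2*N)*(6 + N) = 2*N*(6 + N))
(W(-6, 3)*T(0))*47 = (((-6 + 3)/(3 + 3))*(2*0*(6 + 0)))*47 = ((-3/6)*(2*0*6))*47 = (((1/6)*(-3))*0)*47 = -1/2*0*47 = 0*47 = 0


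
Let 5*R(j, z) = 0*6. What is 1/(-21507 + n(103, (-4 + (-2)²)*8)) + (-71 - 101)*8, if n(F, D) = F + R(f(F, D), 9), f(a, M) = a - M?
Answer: -29451905/21404 ≈ -1376.0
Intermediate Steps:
R(j, z) = 0 (R(j, z) = (0*6)/5 = (⅕)*0 = 0)
n(F, D) = F (n(F, D) = F + 0 = F)
1/(-21507 + n(103, (-4 + (-2)²)*8)) + (-71 - 101)*8 = 1/(-21507 + 103) + (-71 - 101)*8 = 1/(-21404) - 172*8 = -1/21404 - 1376 = -29451905/21404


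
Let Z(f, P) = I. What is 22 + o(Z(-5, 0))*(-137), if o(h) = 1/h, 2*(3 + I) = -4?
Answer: 247/5 ≈ 49.400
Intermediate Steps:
I = -5 (I = -3 + (1/2)*(-4) = -3 - 2 = -5)
Z(f, P) = -5
22 + o(Z(-5, 0))*(-137) = 22 - 137/(-5) = 22 - 1/5*(-137) = 22 + 137/5 = 247/5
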